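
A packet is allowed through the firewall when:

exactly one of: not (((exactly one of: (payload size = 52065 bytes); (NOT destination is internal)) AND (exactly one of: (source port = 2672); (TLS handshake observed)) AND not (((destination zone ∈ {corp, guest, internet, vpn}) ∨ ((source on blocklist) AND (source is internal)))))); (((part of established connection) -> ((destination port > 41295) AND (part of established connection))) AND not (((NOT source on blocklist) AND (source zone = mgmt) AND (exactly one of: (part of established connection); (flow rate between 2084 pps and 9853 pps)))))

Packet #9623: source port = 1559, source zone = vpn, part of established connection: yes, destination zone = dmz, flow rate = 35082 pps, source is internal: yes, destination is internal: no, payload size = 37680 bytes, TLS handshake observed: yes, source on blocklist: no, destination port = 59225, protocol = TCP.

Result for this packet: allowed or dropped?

Atomic conditions:
  payload size = 52065 bytes: 37680 == 52065 is false
  NOT destination is internal: no → true
  source port = 2672: 1559 == 2672 is false
  TLS handshake observed: yes → true
  destination zone ∈ {corp, guest, internet, vpn}: dmz is not in the set → false
  source on blocklist: no → false
  source is internal: yes → true
  part of established connection: yes → true
  destination port > 41295: 59225 > 41295 is true
  NOT source on blocklist: no → true
  source zone = mgmt: vpn == mgmt is false
  flow rate between 2084 pps and 9853 pps: 35082 in [2084, 9853] is false
Combine:
[1.1.1] exactly-one(false, true) = true
[1.1.2] exactly-one(false, true) = true
[1.1.3.1.2] false AND true = false
[1.1.3.1] false OR false = false
[1.1.3] NOT false = true
[1.1] true AND true AND true = true
[1] NOT true = false
[2.1.2] true AND true = true
[2.1] true → true = true
[2.2.1.3] exactly-one(true, false) = true
[2.2.1] true AND false AND true = false
[2.2] NOT false = true
[2] true AND true = true
[root] exactly-one(false, true) = true
Overall: true → allowed

Allowed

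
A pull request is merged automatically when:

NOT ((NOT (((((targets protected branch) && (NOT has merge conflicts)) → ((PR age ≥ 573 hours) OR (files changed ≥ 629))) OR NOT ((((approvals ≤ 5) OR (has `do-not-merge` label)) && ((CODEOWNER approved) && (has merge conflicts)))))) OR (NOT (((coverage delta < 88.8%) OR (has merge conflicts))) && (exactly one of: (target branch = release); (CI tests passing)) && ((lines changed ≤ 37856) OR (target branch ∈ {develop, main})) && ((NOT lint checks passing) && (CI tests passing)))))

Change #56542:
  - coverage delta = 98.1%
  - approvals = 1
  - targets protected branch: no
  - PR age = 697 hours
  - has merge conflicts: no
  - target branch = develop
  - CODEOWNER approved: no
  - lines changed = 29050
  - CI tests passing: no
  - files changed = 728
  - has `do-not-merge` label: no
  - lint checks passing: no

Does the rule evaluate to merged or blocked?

Atomic conditions:
  targets protected branch: no → false
  NOT has merge conflicts: no → true
  PR age ≥ 573 hours: 697 ≥ 573 is true
  files changed ≥ 629: 728 ≥ 629 is true
  approvals ≤ 5: 1 ≤ 5 is true
  has `do-not-merge` label: no → false
  CODEOWNER approved: no → false
  has merge conflicts: no → false
  coverage delta < 88.8%: 98.1 < 88.8 is false
  target branch = release: develop == release is false
  CI tests passing: no → false
  lines changed ≤ 37856: 29050 ≤ 37856 is true
  target branch ∈ {develop, main}: develop is in the set → true
  NOT lint checks passing: no → true
Combine:
[1.1.1.1.1] false AND true = false
[1.1.1.1.2] true OR true = true
[1.1.1.1] false → true (antecedent false ⇒ implication holds) = true
[1.1.1.2.1.1] true OR false = true
[1.1.1.2.1.2] false AND false = false
[1.1.1.2.1] true AND false = false
[1.1.1.2] NOT false = true
[1.1.1] true OR true = true
[1.1] NOT true = false
[1.2.1.1] false OR false = false
[1.2.1] NOT false = true
[1.2.2] exactly-one(false, false) = false
[1.2.3] true OR true = true
[1.2.4] true AND false = false
[1.2] true AND false AND true AND false = false
[1] false OR false = false
[root] NOT false = true
Overall: true → merged

Merged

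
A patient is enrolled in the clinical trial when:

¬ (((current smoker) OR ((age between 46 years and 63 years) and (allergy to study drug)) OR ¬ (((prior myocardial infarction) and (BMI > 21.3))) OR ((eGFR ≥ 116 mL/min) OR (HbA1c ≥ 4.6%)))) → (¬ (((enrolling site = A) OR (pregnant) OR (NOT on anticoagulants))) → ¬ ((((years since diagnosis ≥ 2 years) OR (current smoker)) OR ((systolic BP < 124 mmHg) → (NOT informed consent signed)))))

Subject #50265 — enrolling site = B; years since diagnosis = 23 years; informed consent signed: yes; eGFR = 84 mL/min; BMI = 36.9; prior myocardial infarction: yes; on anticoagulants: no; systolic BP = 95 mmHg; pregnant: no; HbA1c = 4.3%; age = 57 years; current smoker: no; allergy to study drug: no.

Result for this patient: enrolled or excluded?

Atomic conditions:
  current smoker: no → false
  age between 46 years and 63 years: 57 in [46, 63] is true
  allergy to study drug: no → false
  prior myocardial infarction: yes → true
  BMI > 21.3: 36.9 > 21.3 is true
  eGFR ≥ 116 mL/min: 84 ≥ 116 is false
  HbA1c ≥ 4.6%: 4.3 ≥ 4.6 is false
  enrolling site = A: B == A is false
  pregnant: no → false
  NOT on anticoagulants: no → true
  years since diagnosis ≥ 2 years: 23 ≥ 2 is true
  systolic BP < 124 mmHg: 95 < 124 is true
  NOT informed consent signed: yes → false
Combine:
[1.1.2] true AND false = false
[1.1.3.1] true AND true = true
[1.1.3] NOT true = false
[1.1.4] false OR false = false
[1.1] false OR false OR false OR false = false
[1] NOT false = true
[2.1.1] false OR false OR true = true
[2.1] NOT true = false
[2.2.1.1] true OR false = true
[2.2.1.2] true → false = false
[2.2.1] true OR false = true
[2.2] NOT true = false
[2] false → false (antecedent false ⇒ implication holds) = true
[root] true → true = true
Overall: true → enrolled

Enrolled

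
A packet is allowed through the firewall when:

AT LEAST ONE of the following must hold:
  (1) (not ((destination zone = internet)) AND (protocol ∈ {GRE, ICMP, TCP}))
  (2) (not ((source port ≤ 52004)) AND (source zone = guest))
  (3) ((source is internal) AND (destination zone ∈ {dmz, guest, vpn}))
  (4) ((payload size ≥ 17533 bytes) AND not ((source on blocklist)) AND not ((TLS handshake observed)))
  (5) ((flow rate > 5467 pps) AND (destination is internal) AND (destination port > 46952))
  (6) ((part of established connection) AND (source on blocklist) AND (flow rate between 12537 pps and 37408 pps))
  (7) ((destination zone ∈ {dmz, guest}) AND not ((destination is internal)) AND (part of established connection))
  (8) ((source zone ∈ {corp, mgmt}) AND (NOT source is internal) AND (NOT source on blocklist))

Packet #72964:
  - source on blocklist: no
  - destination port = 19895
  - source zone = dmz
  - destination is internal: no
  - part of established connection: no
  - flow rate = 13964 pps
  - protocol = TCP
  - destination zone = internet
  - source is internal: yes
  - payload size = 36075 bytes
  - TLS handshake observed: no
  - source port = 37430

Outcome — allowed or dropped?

Allowed

Atomic conditions:
  destination zone = internet: internet == internet is true
  protocol ∈ {GRE, ICMP, TCP}: TCP is in the set → true
  source port ≤ 52004: 37430 ≤ 52004 is true
  source zone = guest: dmz == guest is false
  source is internal: yes → true
  destination zone ∈ {dmz, guest, vpn}: internet is not in the set → false
  payload size ≥ 17533 bytes: 36075 ≥ 17533 is true
  source on blocklist: no → false
  TLS handshake observed: no → false
  flow rate > 5467 pps: 13964 > 5467 is true
  destination is internal: no → false
  destination port > 46952: 19895 > 46952 is false
  part of established connection: no → false
  flow rate between 12537 pps and 37408 pps: 13964 in [12537, 37408] is true
  destination zone ∈ {dmz, guest}: internet is not in the set → false
  source zone ∈ {corp, mgmt}: dmz is not in the set → false
  NOT source is internal: yes → false
  NOT source on blocklist: no → true
Combine:
[1.1] NOT true = false
[1] false AND true = false
[2.1] NOT true = false
[2] false AND false = false
[3] true AND false = false
[4.2] NOT false = true
[4.3] NOT false = true
[4] true AND true AND true = true
[5] true AND false AND false = false
[6] false AND false AND true = false
[7.2] NOT false = true
[7] false AND true AND false = false
[8] false AND false AND true = false
[root] false OR false OR false OR true OR false OR false OR false OR false = true
Overall: true → allowed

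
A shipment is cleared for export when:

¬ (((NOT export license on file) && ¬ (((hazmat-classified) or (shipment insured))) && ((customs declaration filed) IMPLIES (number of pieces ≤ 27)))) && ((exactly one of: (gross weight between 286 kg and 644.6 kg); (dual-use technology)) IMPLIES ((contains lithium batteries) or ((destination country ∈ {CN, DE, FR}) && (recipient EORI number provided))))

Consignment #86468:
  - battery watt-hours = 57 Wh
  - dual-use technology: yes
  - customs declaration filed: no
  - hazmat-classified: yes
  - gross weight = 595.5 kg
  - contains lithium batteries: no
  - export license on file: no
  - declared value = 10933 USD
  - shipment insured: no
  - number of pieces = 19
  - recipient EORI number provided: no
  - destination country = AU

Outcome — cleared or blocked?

Atomic conditions:
  NOT export license on file: no → true
  hazmat-classified: yes → true
  shipment insured: no → false
  customs declaration filed: no → false
  number of pieces ≤ 27: 19 ≤ 27 is true
  gross weight between 286 kg and 644.6 kg: 595.5 in [286, 644.6] is true
  dual-use technology: yes → true
  contains lithium batteries: no → false
  destination country ∈ {CN, DE, FR}: AU is not in the set → false
  recipient EORI number provided: no → false
Combine:
[1.1.2.1] true OR false = true
[1.1.2] NOT true = false
[1.1.3] false → true (antecedent false ⇒ implication holds) = true
[1.1] true AND false AND true = false
[1] NOT false = true
[2.1] exactly-one(true, true) = false
[2.2.2] false AND false = false
[2.2] false OR false = false
[2] false → false (antecedent false ⇒ implication holds) = true
[root] true AND true = true
Overall: true → cleared

Cleared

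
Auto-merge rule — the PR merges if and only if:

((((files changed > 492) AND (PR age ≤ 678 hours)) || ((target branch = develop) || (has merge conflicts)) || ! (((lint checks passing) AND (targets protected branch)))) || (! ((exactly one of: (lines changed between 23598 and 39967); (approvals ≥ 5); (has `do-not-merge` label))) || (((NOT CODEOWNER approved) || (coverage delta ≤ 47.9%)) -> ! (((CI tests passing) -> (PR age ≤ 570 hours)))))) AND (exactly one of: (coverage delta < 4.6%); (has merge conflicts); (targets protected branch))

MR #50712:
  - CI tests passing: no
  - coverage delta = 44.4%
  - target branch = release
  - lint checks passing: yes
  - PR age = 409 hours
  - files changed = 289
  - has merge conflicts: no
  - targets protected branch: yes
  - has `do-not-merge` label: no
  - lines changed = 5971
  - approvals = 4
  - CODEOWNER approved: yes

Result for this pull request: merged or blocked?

Atomic conditions:
  files changed > 492: 289 > 492 is false
  PR age ≤ 678 hours: 409 ≤ 678 is true
  target branch = develop: release == develop is false
  has merge conflicts: no → false
  lint checks passing: yes → true
  targets protected branch: yes → true
  lines changed between 23598 and 39967: 5971 in [23598, 39967] is false
  approvals ≥ 5: 4 ≥ 5 is false
  has `do-not-merge` label: no → false
  NOT CODEOWNER approved: yes → false
  coverage delta ≤ 47.9%: 44.4 ≤ 47.9 is true
  CI tests passing: no → false
  PR age ≤ 570 hours: 409 ≤ 570 is true
  coverage delta < 4.6%: 44.4 < 4.6 is false
Combine:
[1.1.1] false AND true = false
[1.1.2] false OR false = false
[1.1.3.1] true AND true = true
[1.1.3] NOT true = false
[1.1] false OR false OR false = false
[1.2.1.1] exactly-one(false, false, false) = false
[1.2.1] NOT false = true
[1.2.2.1] false OR true = true
[1.2.2.2.1] false → true (antecedent false ⇒ implication holds) = true
[1.2.2.2] NOT true = false
[1.2.2] true → false = false
[1.2] true OR false = true
[1] false OR true = true
[2] exactly-one(false, false, true) = true
[root] true AND true = true
Overall: true → merged

Merged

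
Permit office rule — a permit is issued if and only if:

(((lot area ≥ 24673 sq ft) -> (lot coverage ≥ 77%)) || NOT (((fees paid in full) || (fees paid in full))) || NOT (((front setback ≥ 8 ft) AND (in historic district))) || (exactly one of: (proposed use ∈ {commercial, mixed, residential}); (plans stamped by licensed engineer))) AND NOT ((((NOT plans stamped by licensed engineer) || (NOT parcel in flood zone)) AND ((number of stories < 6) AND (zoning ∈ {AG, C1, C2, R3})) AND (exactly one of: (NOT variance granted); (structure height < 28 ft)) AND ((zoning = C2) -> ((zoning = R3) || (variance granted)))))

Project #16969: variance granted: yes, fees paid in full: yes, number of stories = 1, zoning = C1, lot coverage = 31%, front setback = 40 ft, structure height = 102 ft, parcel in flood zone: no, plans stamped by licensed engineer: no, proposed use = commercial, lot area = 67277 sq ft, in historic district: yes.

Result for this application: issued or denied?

Issued

Atomic conditions:
  lot area ≥ 24673 sq ft: 67277 ≥ 24673 is true
  lot coverage ≥ 77%: 31 ≥ 77 is false
  fees paid in full: yes → true
  front setback ≥ 8 ft: 40 ≥ 8 is true
  in historic district: yes → true
  proposed use ∈ {commercial, mixed, residential}: commercial is in the set → true
  plans stamped by licensed engineer: no → false
  NOT plans stamped by licensed engineer: no → true
  NOT parcel in flood zone: no → true
  number of stories < 6: 1 < 6 is true
  zoning ∈ {AG, C1, C2, R3}: C1 is in the set → true
  NOT variance granted: yes → false
  structure height < 28 ft: 102 < 28 is false
  zoning = C2: C1 == C2 is false
  zoning = R3: C1 == R3 is false
  variance granted: yes → true
Combine:
[1.1] true → false = false
[1.2.1] true OR true = true
[1.2] NOT true = false
[1.3.1] true AND true = true
[1.3] NOT true = false
[1.4] exactly-one(true, false) = true
[1] false OR false OR false OR true = true
[2.1.1] true OR true = true
[2.1.2] true AND true = true
[2.1.3] exactly-one(false, false) = false
[2.1.4.2] false OR true = true
[2.1.4] false → true (antecedent false ⇒ implication holds) = true
[2.1] true AND true AND false AND true = false
[2] NOT false = true
[root] true AND true = true
Overall: true → issued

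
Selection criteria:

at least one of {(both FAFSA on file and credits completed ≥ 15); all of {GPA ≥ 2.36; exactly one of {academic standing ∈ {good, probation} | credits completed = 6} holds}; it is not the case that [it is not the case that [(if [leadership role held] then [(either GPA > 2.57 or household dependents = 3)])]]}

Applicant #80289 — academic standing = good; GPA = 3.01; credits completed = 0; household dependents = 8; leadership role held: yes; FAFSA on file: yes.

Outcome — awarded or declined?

Atomic conditions:
  FAFSA on file: yes → true
  credits completed ≥ 15: 0 ≥ 15 is false
  GPA ≥ 2.36: 3.01 ≥ 2.36 is true
  academic standing ∈ {good, probation}: good is in the set → true
  credits completed = 6: 0 == 6 is false
  leadership role held: yes → true
  GPA > 2.57: 3.01 > 2.57 is true
  household dependents = 3: 8 == 3 is false
Combine:
[1] true AND false = false
[2.2] exactly-one(true, false) = true
[2] true AND true = true
[3.1.1.2] true OR false = true
[3.1.1] true → true = true
[3.1] NOT true = false
[3] NOT false = true
[root] false OR true OR true = true
Overall: true → awarded

Awarded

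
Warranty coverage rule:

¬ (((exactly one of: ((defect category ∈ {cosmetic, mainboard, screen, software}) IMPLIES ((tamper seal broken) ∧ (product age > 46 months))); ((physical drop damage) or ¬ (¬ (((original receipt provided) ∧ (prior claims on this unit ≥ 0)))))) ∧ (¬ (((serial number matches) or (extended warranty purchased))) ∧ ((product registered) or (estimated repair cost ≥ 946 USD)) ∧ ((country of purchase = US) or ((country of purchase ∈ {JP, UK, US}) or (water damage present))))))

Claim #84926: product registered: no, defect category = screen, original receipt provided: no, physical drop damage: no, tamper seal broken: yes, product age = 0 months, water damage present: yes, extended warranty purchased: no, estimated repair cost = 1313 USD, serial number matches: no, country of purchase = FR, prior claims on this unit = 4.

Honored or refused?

Honored

Atomic conditions:
  defect category ∈ {cosmetic, mainboard, screen, software}: screen is in the set → true
  tamper seal broken: yes → true
  product age > 46 months: 0 > 46 is false
  physical drop damage: no → false
  original receipt provided: no → false
  prior claims on this unit ≥ 0: 4 ≥ 0 is true
  serial number matches: no → false
  extended warranty purchased: no → false
  product registered: no → false
  estimated repair cost ≥ 946 USD: 1313 ≥ 946 is true
  country of purchase = US: FR == US is false
  country of purchase ∈ {JP, UK, US}: FR is not in the set → false
  water damage present: yes → true
Combine:
[1.1.1.2] true AND false = false
[1.1.1] true → false = false
[1.1.2.2.1.1] false AND true = false
[1.1.2.2.1] NOT false = true
[1.1.2.2] NOT true = false
[1.1.2] false OR false = false
[1.1] exactly-one(false, false) = false
[1.2.1.1] false OR false = false
[1.2.1] NOT false = true
[1.2.2] false OR true = true
[1.2.3.2] false OR true = true
[1.2.3] false OR true = true
[1.2] true AND true AND true = true
[1] false AND true = false
[root] NOT false = true
Overall: true → honored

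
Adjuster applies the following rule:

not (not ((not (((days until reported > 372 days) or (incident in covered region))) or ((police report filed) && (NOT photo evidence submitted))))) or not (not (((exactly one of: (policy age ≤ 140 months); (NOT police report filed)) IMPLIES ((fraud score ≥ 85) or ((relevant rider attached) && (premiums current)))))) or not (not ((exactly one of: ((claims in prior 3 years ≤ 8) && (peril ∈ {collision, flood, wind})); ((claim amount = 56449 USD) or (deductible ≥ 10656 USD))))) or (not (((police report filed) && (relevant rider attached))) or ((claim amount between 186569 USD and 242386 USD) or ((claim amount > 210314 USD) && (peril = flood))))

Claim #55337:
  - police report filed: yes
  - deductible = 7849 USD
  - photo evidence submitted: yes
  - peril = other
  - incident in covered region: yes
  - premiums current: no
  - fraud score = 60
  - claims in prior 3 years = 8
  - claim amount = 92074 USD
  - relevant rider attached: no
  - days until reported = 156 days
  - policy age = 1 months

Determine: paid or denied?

Paid

Atomic conditions:
  days until reported > 372 days: 156 > 372 is false
  incident in covered region: yes → true
  police report filed: yes → true
  NOT photo evidence submitted: yes → false
  policy age ≤ 140 months: 1 ≤ 140 is true
  NOT police report filed: yes → false
  fraud score ≥ 85: 60 ≥ 85 is false
  relevant rider attached: no → false
  premiums current: no → false
  claims in prior 3 years ≤ 8: 8 ≤ 8 is true
  peril ∈ {collision, flood, wind}: other is not in the set → false
  claim amount = 56449 USD: 92074 == 56449 is false
  deductible ≥ 10656 USD: 7849 ≥ 10656 is false
  claim amount between 186569 USD and 242386 USD: 92074 in [186569, 242386] is false
  claim amount > 210314 USD: 92074 > 210314 is false
  peril = flood: other == flood is false
Combine:
[1.1.1.1.1] false OR true = true
[1.1.1.1] NOT true = false
[1.1.1.2] true AND false = false
[1.1.1] false OR false = false
[1.1] NOT false = true
[1] NOT true = false
[2.1.1.1] exactly-one(true, false) = true
[2.1.1.2.2] false AND false = false
[2.1.1.2] false OR false = false
[2.1.1] true → false = false
[2.1] NOT false = true
[2] NOT true = false
[3.1.1.1] true AND false = false
[3.1.1.2] false OR false = false
[3.1.1] exactly-one(false, false) = false
[3.1] NOT false = true
[3] NOT true = false
[4.1.1] true AND false = false
[4.1] NOT false = true
[4.2.2] false AND false = false
[4.2] false OR false = false
[4] true OR false = true
[root] false OR false OR false OR true = true
Overall: true → paid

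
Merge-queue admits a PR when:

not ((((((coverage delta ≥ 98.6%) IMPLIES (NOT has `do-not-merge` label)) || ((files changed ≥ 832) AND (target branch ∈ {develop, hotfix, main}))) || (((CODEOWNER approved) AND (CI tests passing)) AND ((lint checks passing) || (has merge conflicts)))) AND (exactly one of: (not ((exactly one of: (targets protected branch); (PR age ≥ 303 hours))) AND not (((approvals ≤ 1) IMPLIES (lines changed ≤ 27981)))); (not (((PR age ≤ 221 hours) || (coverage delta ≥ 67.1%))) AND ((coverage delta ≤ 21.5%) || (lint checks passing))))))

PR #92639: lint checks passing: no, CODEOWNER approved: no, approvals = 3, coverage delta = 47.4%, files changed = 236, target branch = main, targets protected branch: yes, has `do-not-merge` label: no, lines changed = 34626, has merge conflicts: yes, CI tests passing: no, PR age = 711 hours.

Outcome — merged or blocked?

Atomic conditions:
  coverage delta ≥ 98.6%: 47.4 ≥ 98.6 is false
  NOT has `do-not-merge` label: no → true
  files changed ≥ 832: 236 ≥ 832 is false
  target branch ∈ {develop, hotfix, main}: main is in the set → true
  CODEOWNER approved: no → false
  CI tests passing: no → false
  lint checks passing: no → false
  has merge conflicts: yes → true
  targets protected branch: yes → true
  PR age ≥ 303 hours: 711 ≥ 303 is true
  approvals ≤ 1: 3 ≤ 1 is false
  lines changed ≤ 27981: 34626 ≤ 27981 is false
  PR age ≤ 221 hours: 711 ≤ 221 is false
  coverage delta ≥ 67.1%: 47.4 ≥ 67.1 is false
  coverage delta ≤ 21.5%: 47.4 ≤ 21.5 is false
Combine:
[1.1.1.1] false → true (antecedent false ⇒ implication holds) = true
[1.1.1.2] false AND true = false
[1.1.1] true OR false = true
[1.1.2.1] false AND false = false
[1.1.2.2] false OR true = true
[1.1.2] false AND true = false
[1.1] true OR false = true
[1.2.1.1.1] exactly-one(true, true) = false
[1.2.1.1] NOT false = true
[1.2.1.2.1] false → false (antecedent false ⇒ implication holds) = true
[1.2.1.2] NOT true = false
[1.2.1] true AND false = false
[1.2.2.1.1] false OR false = false
[1.2.2.1] NOT false = true
[1.2.2.2] false OR false = false
[1.2.2] true AND false = false
[1.2] exactly-one(false, false) = false
[1] true AND false = false
[root] NOT false = true
Overall: true → merged

Merged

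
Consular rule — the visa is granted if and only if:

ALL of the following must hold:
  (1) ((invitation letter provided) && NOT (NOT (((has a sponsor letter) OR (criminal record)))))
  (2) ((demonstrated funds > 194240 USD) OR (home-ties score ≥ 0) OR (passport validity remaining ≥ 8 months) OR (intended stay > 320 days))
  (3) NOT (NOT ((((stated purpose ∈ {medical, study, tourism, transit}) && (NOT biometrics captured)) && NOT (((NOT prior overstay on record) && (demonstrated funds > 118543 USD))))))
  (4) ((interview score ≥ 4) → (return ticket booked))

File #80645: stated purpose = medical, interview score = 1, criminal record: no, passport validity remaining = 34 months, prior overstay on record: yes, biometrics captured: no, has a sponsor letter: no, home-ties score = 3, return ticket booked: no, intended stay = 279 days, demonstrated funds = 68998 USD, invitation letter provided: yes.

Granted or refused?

Refused

Atomic conditions:
  invitation letter provided: yes → true
  has a sponsor letter: no → false
  criminal record: no → false
  demonstrated funds > 194240 USD: 68998 > 194240 is false
  home-ties score ≥ 0: 3 ≥ 0 is true
  passport validity remaining ≥ 8 months: 34 ≥ 8 is true
  intended stay > 320 days: 279 > 320 is false
  stated purpose ∈ {medical, study, tourism, transit}: medical is in the set → true
  NOT biometrics captured: no → true
  NOT prior overstay on record: yes → false
  demonstrated funds > 118543 USD: 68998 > 118543 is false
  interview score ≥ 4: 1 ≥ 4 is false
  return ticket booked: no → false
Combine:
[1.2.1.1] false OR false = false
[1.2.1] NOT false = true
[1.2] NOT true = false
[1] true AND false = false
[2] false OR true OR true OR false = true
[3.1.1.1] true AND true = true
[3.1.1.2.1] false AND false = false
[3.1.1.2] NOT false = true
[3.1.1] true AND true = true
[3.1] NOT true = false
[3] NOT false = true
[4] false → false (antecedent false ⇒ implication holds) = true
[root] false AND true AND true AND true = false
Overall: false → refused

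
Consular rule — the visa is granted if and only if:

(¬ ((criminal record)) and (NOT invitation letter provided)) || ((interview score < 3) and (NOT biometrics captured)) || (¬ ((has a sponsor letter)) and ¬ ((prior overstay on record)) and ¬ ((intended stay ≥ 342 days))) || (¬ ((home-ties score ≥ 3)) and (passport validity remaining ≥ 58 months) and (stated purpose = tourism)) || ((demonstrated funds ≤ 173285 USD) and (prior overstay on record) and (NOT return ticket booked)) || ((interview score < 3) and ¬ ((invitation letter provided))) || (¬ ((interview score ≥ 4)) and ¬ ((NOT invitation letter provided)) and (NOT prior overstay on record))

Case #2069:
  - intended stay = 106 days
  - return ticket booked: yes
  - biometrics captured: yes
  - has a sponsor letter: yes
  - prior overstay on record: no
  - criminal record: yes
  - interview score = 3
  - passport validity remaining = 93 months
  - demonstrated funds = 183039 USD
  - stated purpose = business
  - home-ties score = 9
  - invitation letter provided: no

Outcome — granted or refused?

Atomic conditions:
  criminal record: yes → true
  NOT invitation letter provided: no → true
  interview score < 3: 3 < 3 is false
  NOT biometrics captured: yes → false
  has a sponsor letter: yes → true
  prior overstay on record: no → false
  intended stay ≥ 342 days: 106 ≥ 342 is false
  home-ties score ≥ 3: 9 ≥ 3 is true
  passport validity remaining ≥ 58 months: 93 ≥ 58 is true
  stated purpose = tourism: business == tourism is false
  demonstrated funds ≤ 173285 USD: 183039 ≤ 173285 is false
  NOT return ticket booked: yes → false
  invitation letter provided: no → false
  interview score ≥ 4: 3 ≥ 4 is false
  NOT prior overstay on record: no → true
Combine:
[1.1] NOT true = false
[1] false AND true = false
[2] false AND false = false
[3.1] NOT true = false
[3.2] NOT false = true
[3.3] NOT false = true
[3] false AND true AND true = false
[4.1] NOT true = false
[4] false AND true AND false = false
[5] false AND false AND false = false
[6.2] NOT false = true
[6] false AND true = false
[7.1] NOT false = true
[7.2] NOT true = false
[7] true AND false AND true = false
[root] false OR false OR false OR false OR false OR false OR false = false
Overall: false → refused

Refused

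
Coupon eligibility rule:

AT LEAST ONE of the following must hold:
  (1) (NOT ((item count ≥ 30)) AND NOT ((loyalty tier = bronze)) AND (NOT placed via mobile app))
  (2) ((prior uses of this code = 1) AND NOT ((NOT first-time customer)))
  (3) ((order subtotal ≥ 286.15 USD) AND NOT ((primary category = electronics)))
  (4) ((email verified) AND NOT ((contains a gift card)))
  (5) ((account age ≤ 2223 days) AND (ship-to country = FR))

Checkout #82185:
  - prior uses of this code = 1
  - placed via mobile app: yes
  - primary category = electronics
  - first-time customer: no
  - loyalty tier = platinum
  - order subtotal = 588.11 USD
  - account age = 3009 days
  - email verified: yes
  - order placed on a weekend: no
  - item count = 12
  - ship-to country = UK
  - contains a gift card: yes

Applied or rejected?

Atomic conditions:
  item count ≥ 30: 12 ≥ 30 is false
  loyalty tier = bronze: platinum == bronze is false
  NOT placed via mobile app: yes → false
  prior uses of this code = 1: 1 == 1 is true
  NOT first-time customer: no → true
  order subtotal ≥ 286.15 USD: 588.11 ≥ 286.15 is true
  primary category = electronics: electronics == electronics is true
  email verified: yes → true
  contains a gift card: yes → true
  account age ≤ 2223 days: 3009 ≤ 2223 is false
  ship-to country = FR: UK == FR is false
Combine:
[1.1] NOT false = true
[1.2] NOT false = true
[1] true AND true AND false = false
[2.2] NOT true = false
[2] true AND false = false
[3.2] NOT true = false
[3] true AND false = false
[4.2] NOT true = false
[4] true AND false = false
[5] false AND false = false
[root] false OR false OR false OR false OR false = false
Overall: false → rejected

Rejected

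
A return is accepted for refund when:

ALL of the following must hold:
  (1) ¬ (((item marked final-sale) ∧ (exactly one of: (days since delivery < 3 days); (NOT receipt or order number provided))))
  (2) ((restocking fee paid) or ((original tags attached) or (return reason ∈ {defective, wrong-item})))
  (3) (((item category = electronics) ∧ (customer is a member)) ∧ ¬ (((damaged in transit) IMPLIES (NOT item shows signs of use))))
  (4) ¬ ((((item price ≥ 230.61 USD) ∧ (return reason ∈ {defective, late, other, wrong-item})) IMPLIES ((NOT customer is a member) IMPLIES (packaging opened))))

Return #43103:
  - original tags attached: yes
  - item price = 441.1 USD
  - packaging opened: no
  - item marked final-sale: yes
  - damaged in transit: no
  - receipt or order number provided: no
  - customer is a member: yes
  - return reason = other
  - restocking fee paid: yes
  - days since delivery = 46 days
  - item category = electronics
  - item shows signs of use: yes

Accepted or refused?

Refused

Atomic conditions:
  item marked final-sale: yes → true
  days since delivery < 3 days: 46 < 3 is false
  NOT receipt or order number provided: no → true
  restocking fee paid: yes → true
  original tags attached: yes → true
  return reason ∈ {defective, wrong-item}: other is not in the set → false
  item category = electronics: electronics == electronics is true
  customer is a member: yes → true
  damaged in transit: no → false
  NOT item shows signs of use: yes → false
  item price ≥ 230.61 USD: 441.1 ≥ 230.61 is true
  return reason ∈ {defective, late, other, wrong-item}: other is in the set → true
  NOT customer is a member: yes → false
  packaging opened: no → false
Combine:
[1.1.2] exactly-one(false, true) = true
[1.1] true AND true = true
[1] NOT true = false
[2.2] true OR false = true
[2] true OR true = true
[3.1] true AND true = true
[3.2.1] false → false (antecedent false ⇒ implication holds) = true
[3.2] NOT true = false
[3] true AND false = false
[4.1.1] true AND true = true
[4.1.2] false → false (antecedent false ⇒ implication holds) = true
[4.1] true → true = true
[4] NOT true = false
[root] false AND true AND false AND false = false
Overall: false → refused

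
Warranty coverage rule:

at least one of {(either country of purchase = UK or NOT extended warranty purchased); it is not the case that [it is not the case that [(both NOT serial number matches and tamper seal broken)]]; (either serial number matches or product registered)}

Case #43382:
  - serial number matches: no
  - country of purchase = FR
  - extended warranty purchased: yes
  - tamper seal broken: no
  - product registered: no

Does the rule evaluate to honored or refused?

Atomic conditions:
  country of purchase = UK: FR == UK is false
  NOT extended warranty purchased: yes → false
  NOT serial number matches: no → true
  tamper seal broken: no → false
  serial number matches: no → false
  product registered: no → false
Combine:
[1] false OR false = false
[2.1.1] true AND false = false
[2.1] NOT false = true
[2] NOT true = false
[3] false OR false = false
[root] false OR false OR false = false
Overall: false → refused

Refused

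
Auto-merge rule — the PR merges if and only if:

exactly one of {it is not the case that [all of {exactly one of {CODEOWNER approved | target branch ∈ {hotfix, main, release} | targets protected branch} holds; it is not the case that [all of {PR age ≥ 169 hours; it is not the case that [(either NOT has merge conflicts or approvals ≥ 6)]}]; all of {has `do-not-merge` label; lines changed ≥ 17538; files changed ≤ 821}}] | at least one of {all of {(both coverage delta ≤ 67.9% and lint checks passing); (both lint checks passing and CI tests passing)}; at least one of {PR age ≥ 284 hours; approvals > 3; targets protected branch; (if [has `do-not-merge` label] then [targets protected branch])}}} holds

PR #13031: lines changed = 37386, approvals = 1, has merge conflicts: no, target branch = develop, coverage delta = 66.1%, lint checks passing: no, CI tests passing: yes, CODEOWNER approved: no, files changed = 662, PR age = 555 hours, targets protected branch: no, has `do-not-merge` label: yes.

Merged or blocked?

Atomic conditions:
  CODEOWNER approved: no → false
  target branch ∈ {hotfix, main, release}: develop is not in the set → false
  targets protected branch: no → false
  PR age ≥ 169 hours: 555 ≥ 169 is true
  NOT has merge conflicts: no → true
  approvals ≥ 6: 1 ≥ 6 is false
  has `do-not-merge` label: yes → true
  lines changed ≥ 17538: 37386 ≥ 17538 is true
  files changed ≤ 821: 662 ≤ 821 is true
  coverage delta ≤ 67.9%: 66.1 ≤ 67.9 is true
  lint checks passing: no → false
  CI tests passing: yes → true
  PR age ≥ 284 hours: 555 ≥ 284 is true
  approvals > 3: 1 > 3 is false
Combine:
[1.1.1] exactly-one(false, false, false) = false
[1.1.2.1.2.1] true OR false = true
[1.1.2.1.2] NOT true = false
[1.1.2.1] true AND false = false
[1.1.2] NOT false = true
[1.1.3] true AND true AND true = true
[1.1] false AND true AND true = false
[1] NOT false = true
[2.1.1] true AND false = false
[2.1.2] false AND true = false
[2.1] false AND false = false
[2.2.4] true → false = false
[2.2] true OR false OR false OR false = true
[2] false OR true = true
[root] exactly-one(true, true) = false
Overall: false → blocked

Blocked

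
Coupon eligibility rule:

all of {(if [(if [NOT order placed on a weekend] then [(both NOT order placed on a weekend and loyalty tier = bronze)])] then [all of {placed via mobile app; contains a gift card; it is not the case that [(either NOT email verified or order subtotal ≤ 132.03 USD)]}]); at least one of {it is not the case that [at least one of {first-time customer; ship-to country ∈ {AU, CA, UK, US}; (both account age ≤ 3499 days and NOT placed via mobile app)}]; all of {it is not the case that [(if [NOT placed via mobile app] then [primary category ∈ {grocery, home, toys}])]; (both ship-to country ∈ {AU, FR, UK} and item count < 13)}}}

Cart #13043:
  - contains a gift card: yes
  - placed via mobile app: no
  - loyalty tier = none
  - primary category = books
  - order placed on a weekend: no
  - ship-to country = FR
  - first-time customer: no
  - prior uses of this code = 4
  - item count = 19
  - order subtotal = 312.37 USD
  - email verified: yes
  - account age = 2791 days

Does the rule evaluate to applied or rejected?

Rejected

Atomic conditions:
  NOT order placed on a weekend: no → true
  loyalty tier = bronze: none == bronze is false
  placed via mobile app: no → false
  contains a gift card: yes → true
  NOT email verified: yes → false
  order subtotal ≤ 132.03 USD: 312.37 ≤ 132.03 is false
  first-time customer: no → false
  ship-to country ∈ {AU, CA, UK, US}: FR is not in the set → false
  account age ≤ 3499 days: 2791 ≤ 3499 is true
  NOT placed via mobile app: no → true
  primary category ∈ {grocery, home, toys}: books is not in the set → false
  ship-to country ∈ {AU, FR, UK}: FR is in the set → true
  item count < 13: 19 < 13 is false
Combine:
[1.1.2] true AND false = false
[1.1] true → false = false
[1.2.3.1] false OR false = false
[1.2.3] NOT false = true
[1.2] false AND true AND true = false
[1] false → false (antecedent false ⇒ implication holds) = true
[2.1.1.3] true AND true = true
[2.1.1] false OR false OR true = true
[2.1] NOT true = false
[2.2.1.1] true → false = false
[2.2.1] NOT false = true
[2.2.2] true AND false = false
[2.2] true AND false = false
[2] false OR false = false
[root] true AND false = false
Overall: false → rejected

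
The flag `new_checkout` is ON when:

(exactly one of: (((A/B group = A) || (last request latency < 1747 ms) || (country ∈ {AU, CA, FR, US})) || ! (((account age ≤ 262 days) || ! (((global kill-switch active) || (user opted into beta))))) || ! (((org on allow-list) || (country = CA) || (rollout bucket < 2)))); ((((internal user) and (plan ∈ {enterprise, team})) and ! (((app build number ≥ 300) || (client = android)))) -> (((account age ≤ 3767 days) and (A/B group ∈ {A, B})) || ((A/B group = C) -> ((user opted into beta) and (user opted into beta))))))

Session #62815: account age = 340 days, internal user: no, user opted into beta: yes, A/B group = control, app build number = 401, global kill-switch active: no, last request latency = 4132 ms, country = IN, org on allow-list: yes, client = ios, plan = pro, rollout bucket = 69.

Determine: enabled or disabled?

Atomic conditions:
  A/B group = A: control == A is false
  last request latency < 1747 ms: 4132 < 1747 is false
  country ∈ {AU, CA, FR, US}: IN is not in the set → false
  account age ≤ 262 days: 340 ≤ 262 is false
  global kill-switch active: no → false
  user opted into beta: yes → true
  org on allow-list: yes → true
  country = CA: IN == CA is false
  rollout bucket < 2: 69 < 2 is false
  internal user: no → false
  plan ∈ {enterprise, team}: pro is not in the set → false
  app build number ≥ 300: 401 ≥ 300 is true
  client = android: ios == android is false
  account age ≤ 3767 days: 340 ≤ 3767 is true
  A/B group ∈ {A, B}: control is not in the set → false
  A/B group = C: control == C is false
Combine:
[1.1] false OR false OR false = false
[1.2.1.2.1] false OR true = true
[1.2.1.2] NOT true = false
[1.2.1] false OR false = false
[1.2] NOT false = true
[1.3.1] true OR false OR false = true
[1.3] NOT true = false
[1] false OR true OR false = true
[2.1.1] false AND false = false
[2.1.2.1] true OR false = true
[2.1.2] NOT true = false
[2.1] false AND false = false
[2.2.1] true AND false = false
[2.2.2.2] true AND true = true
[2.2.2] false → true (antecedent false ⇒ implication holds) = true
[2.2] false OR true = true
[2] false → true (antecedent false ⇒ implication holds) = true
[root] exactly-one(true, true) = false
Overall: false → disabled

Disabled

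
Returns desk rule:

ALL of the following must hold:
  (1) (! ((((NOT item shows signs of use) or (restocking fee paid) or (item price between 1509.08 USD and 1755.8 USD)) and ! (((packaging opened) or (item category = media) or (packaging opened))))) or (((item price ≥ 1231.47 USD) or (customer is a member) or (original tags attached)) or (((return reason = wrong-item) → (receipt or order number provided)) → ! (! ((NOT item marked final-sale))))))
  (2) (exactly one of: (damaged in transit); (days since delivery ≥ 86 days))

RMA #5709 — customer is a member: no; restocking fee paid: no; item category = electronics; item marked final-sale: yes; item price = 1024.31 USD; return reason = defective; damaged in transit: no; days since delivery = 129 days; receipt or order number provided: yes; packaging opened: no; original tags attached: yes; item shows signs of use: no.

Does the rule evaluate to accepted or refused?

Atomic conditions:
  NOT item shows signs of use: no → true
  restocking fee paid: no → false
  item price between 1509.08 USD and 1755.8 USD: 1024.31 in [1509.08, 1755.8] is false
  packaging opened: no → false
  item category = media: electronics == media is false
  item price ≥ 1231.47 USD: 1024.31 ≥ 1231.47 is false
  customer is a member: no → false
  original tags attached: yes → true
  return reason = wrong-item: defective == wrong-item is false
  receipt or order number provided: yes → true
  NOT item marked final-sale: yes → false
  damaged in transit: no → false
  days since delivery ≥ 86 days: 129 ≥ 86 is true
Combine:
[1.1.1.1] true OR false OR false = true
[1.1.1.2.1] false OR false OR false = false
[1.1.1.2] NOT false = true
[1.1.1] true AND true = true
[1.1] NOT true = false
[1.2.1] false OR false OR true = true
[1.2.2.1] false → true (antecedent false ⇒ implication holds) = true
[1.2.2.2.1] NOT false = true
[1.2.2.2] NOT true = false
[1.2.2] true → false = false
[1.2] true OR false = true
[1] false OR true = true
[2] exactly-one(false, true) = true
[root] true AND true = true
Overall: true → accepted

Accepted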